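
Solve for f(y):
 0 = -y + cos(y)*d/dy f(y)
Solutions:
 f(y) = C1 + Integral(y/cos(y), y)


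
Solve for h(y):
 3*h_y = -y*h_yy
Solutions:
 h(y) = C1 + C2/y^2


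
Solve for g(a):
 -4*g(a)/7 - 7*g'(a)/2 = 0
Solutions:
 g(a) = C1*exp(-8*a/49)


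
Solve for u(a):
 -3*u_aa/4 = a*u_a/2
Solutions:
 u(a) = C1 + C2*erf(sqrt(3)*a/3)


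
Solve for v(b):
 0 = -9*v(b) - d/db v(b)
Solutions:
 v(b) = C1*exp(-9*b)


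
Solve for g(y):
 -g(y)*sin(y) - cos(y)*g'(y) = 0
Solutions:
 g(y) = C1*cos(y)


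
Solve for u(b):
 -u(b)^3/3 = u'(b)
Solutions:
 u(b) = -sqrt(6)*sqrt(-1/(C1 - b))/2
 u(b) = sqrt(6)*sqrt(-1/(C1 - b))/2


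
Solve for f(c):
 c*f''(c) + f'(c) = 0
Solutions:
 f(c) = C1 + C2*log(c)


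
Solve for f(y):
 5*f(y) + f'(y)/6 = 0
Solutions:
 f(y) = C1*exp(-30*y)


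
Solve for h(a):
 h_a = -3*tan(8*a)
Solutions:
 h(a) = C1 + 3*log(cos(8*a))/8


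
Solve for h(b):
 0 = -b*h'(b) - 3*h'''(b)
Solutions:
 h(b) = C1 + Integral(C2*airyai(-3^(2/3)*b/3) + C3*airybi(-3^(2/3)*b/3), b)


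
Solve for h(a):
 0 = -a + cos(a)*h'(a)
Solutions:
 h(a) = C1 + Integral(a/cos(a), a)


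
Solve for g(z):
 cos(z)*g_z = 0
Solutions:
 g(z) = C1


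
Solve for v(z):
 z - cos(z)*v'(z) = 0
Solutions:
 v(z) = C1 + Integral(z/cos(z), z)


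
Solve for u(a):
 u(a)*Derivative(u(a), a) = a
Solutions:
 u(a) = -sqrt(C1 + a^2)
 u(a) = sqrt(C1 + a^2)


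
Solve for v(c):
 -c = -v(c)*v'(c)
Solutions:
 v(c) = -sqrt(C1 + c^2)
 v(c) = sqrt(C1 + c^2)


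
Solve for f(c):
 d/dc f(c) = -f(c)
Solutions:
 f(c) = C1*exp(-c)


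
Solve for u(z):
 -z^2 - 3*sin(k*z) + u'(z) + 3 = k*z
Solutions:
 u(z) = C1 + k*z^2/2 + z^3/3 - 3*z - 3*cos(k*z)/k


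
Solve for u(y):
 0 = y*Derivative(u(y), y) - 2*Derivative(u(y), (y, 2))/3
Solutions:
 u(y) = C1 + C2*erfi(sqrt(3)*y/2)


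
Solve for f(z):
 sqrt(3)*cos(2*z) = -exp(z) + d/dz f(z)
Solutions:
 f(z) = C1 + exp(z) + sqrt(3)*sin(2*z)/2


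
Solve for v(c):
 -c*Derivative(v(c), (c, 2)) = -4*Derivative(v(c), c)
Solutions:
 v(c) = C1 + C2*c^5


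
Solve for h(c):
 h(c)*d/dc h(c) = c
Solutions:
 h(c) = -sqrt(C1 + c^2)
 h(c) = sqrt(C1 + c^2)


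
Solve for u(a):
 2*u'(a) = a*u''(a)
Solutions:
 u(a) = C1 + C2*a^3


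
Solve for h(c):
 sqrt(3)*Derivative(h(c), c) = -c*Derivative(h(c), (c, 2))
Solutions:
 h(c) = C1 + C2*c^(1 - sqrt(3))


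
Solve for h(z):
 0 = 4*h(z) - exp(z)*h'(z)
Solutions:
 h(z) = C1*exp(-4*exp(-z))


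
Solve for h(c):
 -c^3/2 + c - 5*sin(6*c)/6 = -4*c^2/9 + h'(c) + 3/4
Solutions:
 h(c) = C1 - c^4/8 + 4*c^3/27 + c^2/2 - 3*c/4 + 5*cos(6*c)/36


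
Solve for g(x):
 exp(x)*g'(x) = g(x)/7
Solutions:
 g(x) = C1*exp(-exp(-x)/7)


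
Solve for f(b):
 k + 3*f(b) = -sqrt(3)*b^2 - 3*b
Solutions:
 f(b) = -sqrt(3)*b^2/3 - b - k/3


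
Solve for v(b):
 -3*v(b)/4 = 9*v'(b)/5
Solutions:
 v(b) = C1*exp(-5*b/12)


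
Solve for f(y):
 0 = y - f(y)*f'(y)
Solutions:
 f(y) = -sqrt(C1 + y^2)
 f(y) = sqrt(C1 + y^2)


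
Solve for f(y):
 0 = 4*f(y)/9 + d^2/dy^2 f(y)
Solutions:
 f(y) = C1*sin(2*y/3) + C2*cos(2*y/3)


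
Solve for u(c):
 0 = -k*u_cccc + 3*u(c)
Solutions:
 u(c) = C1*exp(-3^(1/4)*c*(1/k)^(1/4)) + C2*exp(3^(1/4)*c*(1/k)^(1/4)) + C3*exp(-3^(1/4)*I*c*(1/k)^(1/4)) + C4*exp(3^(1/4)*I*c*(1/k)^(1/4))


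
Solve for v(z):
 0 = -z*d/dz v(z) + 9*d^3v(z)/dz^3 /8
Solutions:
 v(z) = C1 + Integral(C2*airyai(2*3^(1/3)*z/3) + C3*airybi(2*3^(1/3)*z/3), z)


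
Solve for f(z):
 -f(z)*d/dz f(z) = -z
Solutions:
 f(z) = -sqrt(C1 + z^2)
 f(z) = sqrt(C1 + z^2)


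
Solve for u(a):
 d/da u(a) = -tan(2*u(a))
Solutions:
 u(a) = -asin(C1*exp(-2*a))/2 + pi/2
 u(a) = asin(C1*exp(-2*a))/2


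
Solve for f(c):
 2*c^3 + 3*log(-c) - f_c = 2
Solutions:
 f(c) = C1 + c^4/2 + 3*c*log(-c) - 5*c


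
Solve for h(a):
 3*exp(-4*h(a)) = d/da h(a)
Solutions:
 h(a) = log(-I*(C1 + 12*a)^(1/4))
 h(a) = log(I*(C1 + 12*a)^(1/4))
 h(a) = log(-(C1 + 12*a)^(1/4))
 h(a) = log(C1 + 12*a)/4


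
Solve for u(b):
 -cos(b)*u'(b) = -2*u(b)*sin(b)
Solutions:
 u(b) = C1/cos(b)^2


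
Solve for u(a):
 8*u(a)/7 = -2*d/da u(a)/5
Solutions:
 u(a) = C1*exp(-20*a/7)


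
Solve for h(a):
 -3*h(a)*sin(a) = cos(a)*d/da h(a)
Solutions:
 h(a) = C1*cos(a)^3


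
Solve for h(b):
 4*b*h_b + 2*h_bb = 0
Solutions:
 h(b) = C1 + C2*erf(b)


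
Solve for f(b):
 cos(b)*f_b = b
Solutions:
 f(b) = C1 + Integral(b/cos(b), b)


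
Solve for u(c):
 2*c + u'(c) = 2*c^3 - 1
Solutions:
 u(c) = C1 + c^4/2 - c^2 - c


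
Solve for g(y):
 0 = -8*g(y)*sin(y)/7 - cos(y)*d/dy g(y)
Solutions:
 g(y) = C1*cos(y)^(8/7)


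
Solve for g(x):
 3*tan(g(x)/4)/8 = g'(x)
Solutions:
 g(x) = -4*asin(C1*exp(3*x/32)) + 4*pi
 g(x) = 4*asin(C1*exp(3*x/32))


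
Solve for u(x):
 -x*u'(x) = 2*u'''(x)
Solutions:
 u(x) = C1 + Integral(C2*airyai(-2^(2/3)*x/2) + C3*airybi(-2^(2/3)*x/2), x)


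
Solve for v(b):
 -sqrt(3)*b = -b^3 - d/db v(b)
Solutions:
 v(b) = C1 - b^4/4 + sqrt(3)*b^2/2


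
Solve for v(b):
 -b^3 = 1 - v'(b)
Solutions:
 v(b) = C1 + b^4/4 + b


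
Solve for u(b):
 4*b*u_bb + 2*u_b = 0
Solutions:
 u(b) = C1 + C2*sqrt(b)


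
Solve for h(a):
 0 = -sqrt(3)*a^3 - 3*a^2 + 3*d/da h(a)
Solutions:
 h(a) = C1 + sqrt(3)*a^4/12 + a^3/3


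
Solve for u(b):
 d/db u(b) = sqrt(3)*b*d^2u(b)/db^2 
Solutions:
 u(b) = C1 + C2*b^(sqrt(3)/3 + 1)


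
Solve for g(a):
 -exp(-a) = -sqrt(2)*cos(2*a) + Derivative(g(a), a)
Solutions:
 g(a) = C1 + sqrt(2)*sin(2*a)/2 + exp(-a)


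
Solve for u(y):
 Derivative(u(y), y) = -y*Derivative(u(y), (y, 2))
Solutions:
 u(y) = C1 + C2*log(y)


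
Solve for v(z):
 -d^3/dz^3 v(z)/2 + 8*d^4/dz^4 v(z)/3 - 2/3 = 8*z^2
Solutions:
 v(z) = C1 + C2*z + C3*z^2 + C4*exp(3*z/16) - 4*z^5/15 - 64*z^4/9 - 4102*z^3/27


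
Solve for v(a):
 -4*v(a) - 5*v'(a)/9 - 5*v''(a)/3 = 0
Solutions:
 v(a) = (C1*sin(sqrt(2135)*a/30) + C2*cos(sqrt(2135)*a/30))*exp(-a/6)


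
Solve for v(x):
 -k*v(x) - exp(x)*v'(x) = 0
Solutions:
 v(x) = C1*exp(k*exp(-x))


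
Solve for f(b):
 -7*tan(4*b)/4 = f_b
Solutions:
 f(b) = C1 + 7*log(cos(4*b))/16


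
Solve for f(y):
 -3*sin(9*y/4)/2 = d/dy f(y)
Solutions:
 f(y) = C1 + 2*cos(9*y/4)/3


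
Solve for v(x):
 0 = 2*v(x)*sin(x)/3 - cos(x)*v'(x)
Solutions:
 v(x) = C1/cos(x)^(2/3)


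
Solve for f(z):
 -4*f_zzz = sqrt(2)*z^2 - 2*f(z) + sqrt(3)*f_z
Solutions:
 f(z) = C1*exp(-z*(-3^(5/6)/(6 + sqrt(sqrt(3) + 36))^(1/3) + 3^(2/3)*(6 + sqrt(sqrt(3) + 36))^(1/3))/12)*sin(z*(3^(1/3)/(6 + sqrt(sqrt(3) + 36))^(1/3) + 3^(1/6)*(6 + sqrt(sqrt(3) + 36))^(1/3))/4) + C2*exp(-z*(-3^(5/6)/(6 + sqrt(sqrt(3) + 36))^(1/3) + 3^(2/3)*(6 + sqrt(sqrt(3) + 36))^(1/3))/12)*cos(z*(3^(1/3)/(6 + sqrt(sqrt(3) + 36))^(1/3) + 3^(1/6)*(6 + sqrt(sqrt(3) + 36))^(1/3))/4) + C3*exp(z*(-3^(5/6)/(6 + sqrt(sqrt(3) + 36))^(1/3) + 3^(2/3)*(6 + sqrt(sqrt(3) + 36))^(1/3))/6) + sqrt(2)*z^2/2 + sqrt(6)*z/2 + 3*sqrt(2)/4


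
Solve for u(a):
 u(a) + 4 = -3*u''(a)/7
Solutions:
 u(a) = C1*sin(sqrt(21)*a/3) + C2*cos(sqrt(21)*a/3) - 4


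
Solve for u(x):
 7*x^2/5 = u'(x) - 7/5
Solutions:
 u(x) = C1 + 7*x^3/15 + 7*x/5


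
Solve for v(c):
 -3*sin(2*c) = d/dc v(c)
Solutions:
 v(c) = C1 + 3*cos(2*c)/2


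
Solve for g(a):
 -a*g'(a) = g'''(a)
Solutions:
 g(a) = C1 + Integral(C2*airyai(-a) + C3*airybi(-a), a)


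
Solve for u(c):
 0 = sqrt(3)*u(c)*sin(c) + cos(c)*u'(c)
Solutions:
 u(c) = C1*cos(c)^(sqrt(3))


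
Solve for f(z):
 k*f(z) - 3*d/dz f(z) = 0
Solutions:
 f(z) = C1*exp(k*z/3)


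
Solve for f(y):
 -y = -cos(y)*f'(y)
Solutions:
 f(y) = C1 + Integral(y/cos(y), y)


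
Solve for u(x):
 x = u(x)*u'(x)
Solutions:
 u(x) = -sqrt(C1 + x^2)
 u(x) = sqrt(C1 + x^2)


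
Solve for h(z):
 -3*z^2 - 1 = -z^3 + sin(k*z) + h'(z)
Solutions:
 h(z) = C1 + z^4/4 - z^3 - z + cos(k*z)/k


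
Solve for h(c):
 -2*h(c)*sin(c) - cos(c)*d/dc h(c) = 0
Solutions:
 h(c) = C1*cos(c)^2


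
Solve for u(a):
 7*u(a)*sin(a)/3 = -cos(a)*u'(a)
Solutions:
 u(a) = C1*cos(a)^(7/3)


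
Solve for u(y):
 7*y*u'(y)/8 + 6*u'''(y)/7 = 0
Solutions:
 u(y) = C1 + Integral(C2*airyai(-42^(2/3)*y/12) + C3*airybi(-42^(2/3)*y/12), y)


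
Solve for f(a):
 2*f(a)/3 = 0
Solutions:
 f(a) = 0


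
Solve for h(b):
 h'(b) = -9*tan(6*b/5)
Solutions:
 h(b) = C1 + 15*log(cos(6*b/5))/2


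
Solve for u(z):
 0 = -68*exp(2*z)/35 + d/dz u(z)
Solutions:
 u(z) = C1 + 34*exp(2*z)/35


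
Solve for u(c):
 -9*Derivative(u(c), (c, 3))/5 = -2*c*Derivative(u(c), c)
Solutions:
 u(c) = C1 + Integral(C2*airyai(30^(1/3)*c/3) + C3*airybi(30^(1/3)*c/3), c)


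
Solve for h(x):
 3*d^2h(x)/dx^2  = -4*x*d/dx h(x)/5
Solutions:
 h(x) = C1 + C2*erf(sqrt(30)*x/15)


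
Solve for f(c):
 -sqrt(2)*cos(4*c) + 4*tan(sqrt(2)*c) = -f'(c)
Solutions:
 f(c) = C1 + 2*sqrt(2)*log(cos(sqrt(2)*c)) + sqrt(2)*sin(4*c)/4


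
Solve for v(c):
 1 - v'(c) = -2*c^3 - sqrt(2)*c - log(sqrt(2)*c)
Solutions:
 v(c) = C1 + c^4/2 + sqrt(2)*c^2/2 + c*log(c) + c*log(2)/2


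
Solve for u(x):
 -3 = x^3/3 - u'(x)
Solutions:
 u(x) = C1 + x^4/12 + 3*x


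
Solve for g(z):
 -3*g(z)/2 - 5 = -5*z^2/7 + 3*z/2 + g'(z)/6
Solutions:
 g(z) = C1*exp(-9*z) + 10*z^2/21 - 209*z/189 - 5461/1701


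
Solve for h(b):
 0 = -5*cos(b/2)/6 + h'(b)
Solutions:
 h(b) = C1 + 5*sin(b/2)/3


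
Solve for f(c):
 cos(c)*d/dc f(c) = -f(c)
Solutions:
 f(c) = C1*sqrt(sin(c) - 1)/sqrt(sin(c) + 1)


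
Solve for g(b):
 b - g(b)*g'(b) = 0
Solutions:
 g(b) = -sqrt(C1 + b^2)
 g(b) = sqrt(C1 + b^2)


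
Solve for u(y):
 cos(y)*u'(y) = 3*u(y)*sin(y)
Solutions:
 u(y) = C1/cos(y)^3


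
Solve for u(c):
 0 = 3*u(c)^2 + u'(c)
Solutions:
 u(c) = 1/(C1 + 3*c)


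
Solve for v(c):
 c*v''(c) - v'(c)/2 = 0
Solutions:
 v(c) = C1 + C2*c^(3/2)


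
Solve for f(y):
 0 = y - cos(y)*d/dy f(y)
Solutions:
 f(y) = C1 + Integral(y/cos(y), y)


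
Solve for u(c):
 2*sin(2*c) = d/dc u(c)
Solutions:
 u(c) = C1 - cos(2*c)


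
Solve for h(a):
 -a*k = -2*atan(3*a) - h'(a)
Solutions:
 h(a) = C1 + a^2*k/2 - 2*a*atan(3*a) + log(9*a^2 + 1)/3


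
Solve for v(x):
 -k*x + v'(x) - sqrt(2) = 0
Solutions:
 v(x) = C1 + k*x^2/2 + sqrt(2)*x


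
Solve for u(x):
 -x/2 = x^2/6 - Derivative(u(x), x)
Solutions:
 u(x) = C1 + x^3/18 + x^2/4


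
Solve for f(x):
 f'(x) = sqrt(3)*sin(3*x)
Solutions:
 f(x) = C1 - sqrt(3)*cos(3*x)/3


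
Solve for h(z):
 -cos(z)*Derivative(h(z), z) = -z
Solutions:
 h(z) = C1 + Integral(z/cos(z), z)


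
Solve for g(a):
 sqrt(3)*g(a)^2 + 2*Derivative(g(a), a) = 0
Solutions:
 g(a) = 2/(C1 + sqrt(3)*a)


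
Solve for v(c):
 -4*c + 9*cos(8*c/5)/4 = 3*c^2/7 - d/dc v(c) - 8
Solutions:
 v(c) = C1 + c^3/7 + 2*c^2 - 8*c - 45*sin(8*c/5)/32


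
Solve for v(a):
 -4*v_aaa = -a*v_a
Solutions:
 v(a) = C1 + Integral(C2*airyai(2^(1/3)*a/2) + C3*airybi(2^(1/3)*a/2), a)


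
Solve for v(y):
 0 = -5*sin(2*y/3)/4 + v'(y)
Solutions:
 v(y) = C1 - 15*cos(2*y/3)/8


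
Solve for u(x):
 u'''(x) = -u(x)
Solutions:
 u(x) = C3*exp(-x) + (C1*sin(sqrt(3)*x/2) + C2*cos(sqrt(3)*x/2))*exp(x/2)


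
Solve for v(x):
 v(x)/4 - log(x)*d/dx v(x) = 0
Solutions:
 v(x) = C1*exp(li(x)/4)


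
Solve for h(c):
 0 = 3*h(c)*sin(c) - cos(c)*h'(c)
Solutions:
 h(c) = C1/cos(c)^3


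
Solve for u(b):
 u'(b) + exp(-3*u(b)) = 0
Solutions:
 u(b) = log(C1 - 3*b)/3
 u(b) = log((-3^(1/3) - 3^(5/6)*I)*(C1 - b)^(1/3)/2)
 u(b) = log((-3^(1/3) + 3^(5/6)*I)*(C1 - b)^(1/3)/2)


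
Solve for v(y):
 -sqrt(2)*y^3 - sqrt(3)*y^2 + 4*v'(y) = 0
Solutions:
 v(y) = C1 + sqrt(2)*y^4/16 + sqrt(3)*y^3/12


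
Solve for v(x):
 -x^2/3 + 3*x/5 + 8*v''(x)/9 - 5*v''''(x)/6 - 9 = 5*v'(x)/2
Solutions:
 v(x) = C1 + C2*exp(x*(32*50^(1/3)/(sqrt(4018705) + 2025)^(1/3) + 20^(1/3)*(sqrt(4018705) + 2025)^(1/3))/60)*sin(sqrt(3)*x*(-20^(1/3)*(sqrt(4018705) + 2025)^(1/3) + 32*50^(1/3)/(sqrt(4018705) + 2025)^(1/3))/60) + C3*exp(x*(32*50^(1/3)/(sqrt(4018705) + 2025)^(1/3) + 20^(1/3)*(sqrt(4018705) + 2025)^(1/3))/60)*cos(sqrt(3)*x*(-20^(1/3)*(sqrt(4018705) + 2025)^(1/3) + 32*50^(1/3)/(sqrt(4018705) + 2025)^(1/3))/60) + C4*exp(-x*(32*50^(1/3)/(sqrt(4018705) + 2025)^(1/3) + 20^(1/3)*(sqrt(4018705) + 2025)^(1/3))/30) - 2*x^3/45 + 49*x^2/675 - 107782*x/30375


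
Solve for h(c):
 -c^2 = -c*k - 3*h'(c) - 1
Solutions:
 h(c) = C1 + c^3/9 - c^2*k/6 - c/3


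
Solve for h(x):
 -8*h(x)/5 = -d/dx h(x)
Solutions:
 h(x) = C1*exp(8*x/5)


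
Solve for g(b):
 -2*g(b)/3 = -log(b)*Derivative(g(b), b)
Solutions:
 g(b) = C1*exp(2*li(b)/3)


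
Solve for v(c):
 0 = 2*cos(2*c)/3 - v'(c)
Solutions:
 v(c) = C1 + sin(2*c)/3


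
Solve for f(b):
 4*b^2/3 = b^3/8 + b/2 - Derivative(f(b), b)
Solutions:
 f(b) = C1 + b^4/32 - 4*b^3/9 + b^2/4


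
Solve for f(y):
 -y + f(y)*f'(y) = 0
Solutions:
 f(y) = -sqrt(C1 + y^2)
 f(y) = sqrt(C1 + y^2)


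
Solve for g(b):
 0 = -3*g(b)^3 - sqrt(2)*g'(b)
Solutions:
 g(b) = -sqrt(-1/(C1 - 3*sqrt(2)*b))
 g(b) = sqrt(-1/(C1 - 3*sqrt(2)*b))


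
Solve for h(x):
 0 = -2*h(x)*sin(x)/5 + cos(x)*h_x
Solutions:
 h(x) = C1/cos(x)^(2/5)


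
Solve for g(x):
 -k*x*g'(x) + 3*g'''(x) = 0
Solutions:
 g(x) = C1 + Integral(C2*airyai(3^(2/3)*k^(1/3)*x/3) + C3*airybi(3^(2/3)*k^(1/3)*x/3), x)


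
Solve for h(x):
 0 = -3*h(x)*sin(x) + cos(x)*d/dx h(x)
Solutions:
 h(x) = C1/cos(x)^3


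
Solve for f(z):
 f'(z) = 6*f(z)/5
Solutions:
 f(z) = C1*exp(6*z/5)


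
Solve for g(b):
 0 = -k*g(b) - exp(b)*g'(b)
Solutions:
 g(b) = C1*exp(k*exp(-b))


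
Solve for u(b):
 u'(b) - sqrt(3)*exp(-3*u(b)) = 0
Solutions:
 u(b) = log(C1 + 3*sqrt(3)*b)/3
 u(b) = log((-3^(1/3) - 3^(5/6)*I)*(C1 + sqrt(3)*b)^(1/3)/2)
 u(b) = log((-3^(1/3) + 3^(5/6)*I)*(C1 + sqrt(3)*b)^(1/3)/2)


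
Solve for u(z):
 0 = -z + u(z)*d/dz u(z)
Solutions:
 u(z) = -sqrt(C1 + z^2)
 u(z) = sqrt(C1 + z^2)


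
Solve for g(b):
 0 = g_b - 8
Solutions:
 g(b) = C1 + 8*b


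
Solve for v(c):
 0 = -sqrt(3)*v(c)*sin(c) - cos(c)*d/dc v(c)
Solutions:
 v(c) = C1*cos(c)^(sqrt(3))


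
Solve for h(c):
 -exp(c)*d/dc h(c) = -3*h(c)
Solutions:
 h(c) = C1*exp(-3*exp(-c))


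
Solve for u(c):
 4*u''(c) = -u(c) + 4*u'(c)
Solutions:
 u(c) = (C1 + C2*c)*exp(c/2)


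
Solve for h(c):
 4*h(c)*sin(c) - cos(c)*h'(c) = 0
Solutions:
 h(c) = C1/cos(c)^4


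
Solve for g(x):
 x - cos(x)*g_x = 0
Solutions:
 g(x) = C1 + Integral(x/cos(x), x)


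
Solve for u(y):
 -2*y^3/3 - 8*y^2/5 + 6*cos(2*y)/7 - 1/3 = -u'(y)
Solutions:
 u(y) = C1 + y^4/6 + 8*y^3/15 + y/3 - 3*sin(2*y)/7


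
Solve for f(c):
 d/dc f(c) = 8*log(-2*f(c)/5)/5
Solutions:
 -5*Integral(1/(log(-_y) - log(5) + log(2)), (_y, f(c)))/8 = C1 - c


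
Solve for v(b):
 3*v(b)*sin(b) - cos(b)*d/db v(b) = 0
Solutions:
 v(b) = C1/cos(b)^3


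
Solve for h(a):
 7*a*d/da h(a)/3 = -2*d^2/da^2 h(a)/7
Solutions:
 h(a) = C1 + C2*erf(7*sqrt(3)*a/6)


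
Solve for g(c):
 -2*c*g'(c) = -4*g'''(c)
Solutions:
 g(c) = C1 + Integral(C2*airyai(2^(2/3)*c/2) + C3*airybi(2^(2/3)*c/2), c)


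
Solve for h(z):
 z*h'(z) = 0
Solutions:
 h(z) = C1


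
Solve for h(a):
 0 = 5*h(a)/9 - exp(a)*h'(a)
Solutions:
 h(a) = C1*exp(-5*exp(-a)/9)


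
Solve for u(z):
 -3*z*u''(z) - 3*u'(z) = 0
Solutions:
 u(z) = C1 + C2*log(z)


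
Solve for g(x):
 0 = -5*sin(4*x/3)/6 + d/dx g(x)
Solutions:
 g(x) = C1 - 5*cos(4*x/3)/8


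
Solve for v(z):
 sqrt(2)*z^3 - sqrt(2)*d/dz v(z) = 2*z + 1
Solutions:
 v(z) = C1 + z^4/4 - sqrt(2)*z^2/2 - sqrt(2)*z/2


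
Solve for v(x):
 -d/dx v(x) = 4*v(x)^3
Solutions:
 v(x) = -sqrt(2)*sqrt(-1/(C1 - 4*x))/2
 v(x) = sqrt(2)*sqrt(-1/(C1 - 4*x))/2


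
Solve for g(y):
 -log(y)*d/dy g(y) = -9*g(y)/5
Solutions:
 g(y) = C1*exp(9*li(y)/5)


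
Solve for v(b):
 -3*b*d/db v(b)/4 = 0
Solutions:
 v(b) = C1


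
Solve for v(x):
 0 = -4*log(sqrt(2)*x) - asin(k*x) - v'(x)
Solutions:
 v(x) = C1 - 4*x*log(x) - 2*x*log(2) + 4*x - Piecewise((x*asin(k*x) + sqrt(-k^2*x^2 + 1)/k, Ne(k, 0)), (0, True))


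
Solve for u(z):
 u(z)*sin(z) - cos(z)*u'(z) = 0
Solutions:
 u(z) = C1/cos(z)


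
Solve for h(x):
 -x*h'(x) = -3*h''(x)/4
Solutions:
 h(x) = C1 + C2*erfi(sqrt(6)*x/3)


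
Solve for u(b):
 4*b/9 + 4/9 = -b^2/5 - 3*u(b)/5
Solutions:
 u(b) = -b^2/3 - 20*b/27 - 20/27


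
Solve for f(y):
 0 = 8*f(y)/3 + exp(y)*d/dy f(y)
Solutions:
 f(y) = C1*exp(8*exp(-y)/3)


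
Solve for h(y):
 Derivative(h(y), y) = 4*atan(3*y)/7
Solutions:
 h(y) = C1 + 4*y*atan(3*y)/7 - 2*log(9*y^2 + 1)/21


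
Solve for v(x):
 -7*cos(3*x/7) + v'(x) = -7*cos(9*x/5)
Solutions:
 v(x) = C1 + 49*sin(3*x/7)/3 - 35*sin(9*x/5)/9


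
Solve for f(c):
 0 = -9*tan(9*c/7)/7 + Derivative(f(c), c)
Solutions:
 f(c) = C1 - log(cos(9*c/7))


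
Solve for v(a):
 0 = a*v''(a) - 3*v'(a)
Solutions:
 v(a) = C1 + C2*a^4


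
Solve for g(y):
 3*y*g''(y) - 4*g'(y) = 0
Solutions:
 g(y) = C1 + C2*y^(7/3)


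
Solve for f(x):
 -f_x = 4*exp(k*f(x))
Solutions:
 f(x) = Piecewise((log(1/(C1*k + 4*k*x))/k, Ne(k, 0)), (nan, True))
 f(x) = Piecewise((C1 - 4*x, Eq(k, 0)), (nan, True))


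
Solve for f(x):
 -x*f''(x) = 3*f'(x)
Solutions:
 f(x) = C1 + C2/x^2


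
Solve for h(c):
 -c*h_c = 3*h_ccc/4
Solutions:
 h(c) = C1 + Integral(C2*airyai(-6^(2/3)*c/3) + C3*airybi(-6^(2/3)*c/3), c)


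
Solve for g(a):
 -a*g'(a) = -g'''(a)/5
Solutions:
 g(a) = C1 + Integral(C2*airyai(5^(1/3)*a) + C3*airybi(5^(1/3)*a), a)


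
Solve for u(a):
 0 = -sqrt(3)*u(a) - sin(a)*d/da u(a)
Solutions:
 u(a) = C1*(cos(a) + 1)^(sqrt(3)/2)/(cos(a) - 1)^(sqrt(3)/2)


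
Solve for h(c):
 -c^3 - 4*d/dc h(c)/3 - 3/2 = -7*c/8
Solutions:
 h(c) = C1 - 3*c^4/16 + 21*c^2/64 - 9*c/8


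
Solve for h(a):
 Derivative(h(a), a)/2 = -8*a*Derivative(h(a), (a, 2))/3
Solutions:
 h(a) = C1 + C2*a^(13/16)


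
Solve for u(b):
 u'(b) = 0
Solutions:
 u(b) = C1


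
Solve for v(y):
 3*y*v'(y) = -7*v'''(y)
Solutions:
 v(y) = C1 + Integral(C2*airyai(-3^(1/3)*7^(2/3)*y/7) + C3*airybi(-3^(1/3)*7^(2/3)*y/7), y)


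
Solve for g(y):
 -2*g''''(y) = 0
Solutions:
 g(y) = C1 + C2*y + C3*y^2 + C4*y^3


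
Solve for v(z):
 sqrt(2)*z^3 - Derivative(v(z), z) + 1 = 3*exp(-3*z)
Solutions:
 v(z) = C1 + sqrt(2)*z^4/4 + z + exp(-3*z)


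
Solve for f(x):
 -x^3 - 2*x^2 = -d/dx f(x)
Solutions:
 f(x) = C1 + x^4/4 + 2*x^3/3


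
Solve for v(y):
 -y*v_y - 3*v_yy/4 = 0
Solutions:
 v(y) = C1 + C2*erf(sqrt(6)*y/3)


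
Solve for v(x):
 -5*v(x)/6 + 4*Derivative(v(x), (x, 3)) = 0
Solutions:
 v(x) = C3*exp(3^(2/3)*5^(1/3)*x/6) + (C1*sin(3^(1/6)*5^(1/3)*x/4) + C2*cos(3^(1/6)*5^(1/3)*x/4))*exp(-3^(2/3)*5^(1/3)*x/12)


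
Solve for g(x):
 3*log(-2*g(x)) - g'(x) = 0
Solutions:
 -Integral(1/(log(-_y) + log(2)), (_y, g(x)))/3 = C1 - x


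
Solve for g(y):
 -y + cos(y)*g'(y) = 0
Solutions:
 g(y) = C1 + Integral(y/cos(y), y)


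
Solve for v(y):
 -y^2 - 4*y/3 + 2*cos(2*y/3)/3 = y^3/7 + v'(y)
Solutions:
 v(y) = C1 - y^4/28 - y^3/3 - 2*y^2/3 + sin(2*y/3)


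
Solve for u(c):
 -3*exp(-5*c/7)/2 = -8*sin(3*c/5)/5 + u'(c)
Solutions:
 u(c) = C1 - 8*cos(3*c/5)/3 + 21*exp(-5*c/7)/10


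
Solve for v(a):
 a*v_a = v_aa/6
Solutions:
 v(a) = C1 + C2*erfi(sqrt(3)*a)


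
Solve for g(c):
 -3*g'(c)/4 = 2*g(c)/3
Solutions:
 g(c) = C1*exp(-8*c/9)


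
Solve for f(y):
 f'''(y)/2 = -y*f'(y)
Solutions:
 f(y) = C1 + Integral(C2*airyai(-2^(1/3)*y) + C3*airybi(-2^(1/3)*y), y)


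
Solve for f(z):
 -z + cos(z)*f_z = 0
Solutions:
 f(z) = C1 + Integral(z/cos(z), z)


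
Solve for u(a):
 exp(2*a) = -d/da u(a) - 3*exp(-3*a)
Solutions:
 u(a) = C1 - exp(2*a)/2 + exp(-3*a)


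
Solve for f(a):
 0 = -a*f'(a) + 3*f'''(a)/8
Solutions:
 f(a) = C1 + Integral(C2*airyai(2*3^(2/3)*a/3) + C3*airybi(2*3^(2/3)*a/3), a)


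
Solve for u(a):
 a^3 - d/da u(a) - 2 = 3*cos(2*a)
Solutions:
 u(a) = C1 + a^4/4 - 2*a - 3*sin(2*a)/2


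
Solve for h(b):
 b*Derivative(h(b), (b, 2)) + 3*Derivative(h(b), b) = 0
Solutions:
 h(b) = C1 + C2/b^2


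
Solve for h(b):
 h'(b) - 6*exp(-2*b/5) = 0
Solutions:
 h(b) = C1 - 15*exp(-2*b/5)


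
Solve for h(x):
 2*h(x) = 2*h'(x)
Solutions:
 h(x) = C1*exp(x)


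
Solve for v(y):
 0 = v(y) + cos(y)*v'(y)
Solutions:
 v(y) = C1*sqrt(sin(y) - 1)/sqrt(sin(y) + 1)


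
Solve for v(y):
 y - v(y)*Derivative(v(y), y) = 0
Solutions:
 v(y) = -sqrt(C1 + y^2)
 v(y) = sqrt(C1 + y^2)


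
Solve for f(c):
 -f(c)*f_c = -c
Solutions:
 f(c) = -sqrt(C1 + c^2)
 f(c) = sqrt(C1 + c^2)


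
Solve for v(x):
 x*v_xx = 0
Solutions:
 v(x) = C1 + C2*x


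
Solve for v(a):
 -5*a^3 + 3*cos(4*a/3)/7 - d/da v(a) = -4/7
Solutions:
 v(a) = C1 - 5*a^4/4 + 4*a/7 + 9*sin(4*a/3)/28


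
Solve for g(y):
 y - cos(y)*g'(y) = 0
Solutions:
 g(y) = C1 + Integral(y/cos(y), y)


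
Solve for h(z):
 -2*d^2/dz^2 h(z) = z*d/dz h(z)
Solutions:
 h(z) = C1 + C2*erf(z/2)


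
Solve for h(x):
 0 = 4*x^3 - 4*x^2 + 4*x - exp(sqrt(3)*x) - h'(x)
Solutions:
 h(x) = C1 + x^4 - 4*x^3/3 + 2*x^2 - sqrt(3)*exp(sqrt(3)*x)/3


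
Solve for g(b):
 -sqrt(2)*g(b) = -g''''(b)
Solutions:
 g(b) = C1*exp(-2^(1/8)*b) + C2*exp(2^(1/8)*b) + C3*sin(2^(1/8)*b) + C4*cos(2^(1/8)*b)


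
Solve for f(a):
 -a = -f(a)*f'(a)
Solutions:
 f(a) = -sqrt(C1 + a^2)
 f(a) = sqrt(C1 + a^2)


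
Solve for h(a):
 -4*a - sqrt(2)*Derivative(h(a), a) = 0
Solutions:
 h(a) = C1 - sqrt(2)*a^2


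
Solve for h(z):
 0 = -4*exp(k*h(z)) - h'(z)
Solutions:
 h(z) = Piecewise((log(1/(C1*k + 4*k*z))/k, Ne(k, 0)), (nan, True))
 h(z) = Piecewise((C1 - 4*z, Eq(k, 0)), (nan, True))


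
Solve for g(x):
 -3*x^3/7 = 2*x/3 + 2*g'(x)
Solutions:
 g(x) = C1 - 3*x^4/56 - x^2/6


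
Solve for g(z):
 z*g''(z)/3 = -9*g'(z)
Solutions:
 g(z) = C1 + C2/z^26


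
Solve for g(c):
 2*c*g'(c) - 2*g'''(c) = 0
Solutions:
 g(c) = C1 + Integral(C2*airyai(c) + C3*airybi(c), c)


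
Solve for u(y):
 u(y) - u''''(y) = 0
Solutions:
 u(y) = C1*exp(-y) + C2*exp(y) + C3*sin(y) + C4*cos(y)


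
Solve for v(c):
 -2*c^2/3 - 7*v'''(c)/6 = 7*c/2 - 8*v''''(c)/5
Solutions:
 v(c) = C1 + C2*c + C3*c^2 + C4*exp(35*c/48) - c^5/105 - 373*c^4/1960 - 8952*c^3/8575


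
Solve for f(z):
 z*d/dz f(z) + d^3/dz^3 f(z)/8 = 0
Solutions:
 f(z) = C1 + Integral(C2*airyai(-2*z) + C3*airybi(-2*z), z)


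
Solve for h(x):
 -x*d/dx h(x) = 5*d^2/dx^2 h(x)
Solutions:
 h(x) = C1 + C2*erf(sqrt(10)*x/10)


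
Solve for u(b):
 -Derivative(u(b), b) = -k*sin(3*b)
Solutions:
 u(b) = C1 - k*cos(3*b)/3


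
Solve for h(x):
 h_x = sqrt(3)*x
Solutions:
 h(x) = C1 + sqrt(3)*x^2/2


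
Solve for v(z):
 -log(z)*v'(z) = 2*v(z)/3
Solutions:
 v(z) = C1*exp(-2*li(z)/3)


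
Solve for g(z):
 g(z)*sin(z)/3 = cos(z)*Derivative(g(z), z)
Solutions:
 g(z) = C1/cos(z)^(1/3)


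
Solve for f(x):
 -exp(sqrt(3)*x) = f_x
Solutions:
 f(x) = C1 - sqrt(3)*exp(sqrt(3)*x)/3


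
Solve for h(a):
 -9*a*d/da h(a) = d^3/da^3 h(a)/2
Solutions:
 h(a) = C1 + Integral(C2*airyai(-18^(1/3)*a) + C3*airybi(-18^(1/3)*a), a)


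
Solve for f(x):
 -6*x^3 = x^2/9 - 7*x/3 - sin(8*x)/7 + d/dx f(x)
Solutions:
 f(x) = C1 - 3*x^4/2 - x^3/27 + 7*x^2/6 - cos(8*x)/56


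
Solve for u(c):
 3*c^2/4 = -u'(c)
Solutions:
 u(c) = C1 - c^3/4


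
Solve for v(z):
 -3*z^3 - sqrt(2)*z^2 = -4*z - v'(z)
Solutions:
 v(z) = C1 + 3*z^4/4 + sqrt(2)*z^3/3 - 2*z^2


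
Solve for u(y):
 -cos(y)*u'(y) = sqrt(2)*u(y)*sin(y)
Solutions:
 u(y) = C1*cos(y)^(sqrt(2))


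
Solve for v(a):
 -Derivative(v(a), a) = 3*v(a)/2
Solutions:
 v(a) = C1*exp(-3*a/2)


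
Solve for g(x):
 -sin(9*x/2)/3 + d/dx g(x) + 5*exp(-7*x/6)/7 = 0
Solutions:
 g(x) = C1 - 2*cos(9*x/2)/27 + 30*exp(-7*x/6)/49


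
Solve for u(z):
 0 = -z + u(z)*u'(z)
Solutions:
 u(z) = -sqrt(C1 + z^2)
 u(z) = sqrt(C1 + z^2)


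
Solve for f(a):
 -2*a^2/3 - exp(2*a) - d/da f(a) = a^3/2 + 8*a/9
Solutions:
 f(a) = C1 - a^4/8 - 2*a^3/9 - 4*a^2/9 - exp(2*a)/2


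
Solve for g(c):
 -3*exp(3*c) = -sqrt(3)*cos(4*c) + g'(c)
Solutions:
 g(c) = C1 - exp(3*c) + sqrt(3)*sin(4*c)/4


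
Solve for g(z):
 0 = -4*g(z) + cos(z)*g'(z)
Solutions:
 g(z) = C1*(sin(z)^2 + 2*sin(z) + 1)/(sin(z)^2 - 2*sin(z) + 1)


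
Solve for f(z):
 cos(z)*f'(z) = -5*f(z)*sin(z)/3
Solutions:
 f(z) = C1*cos(z)^(5/3)


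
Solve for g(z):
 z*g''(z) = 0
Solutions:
 g(z) = C1 + C2*z


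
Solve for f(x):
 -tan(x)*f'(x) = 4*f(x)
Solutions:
 f(x) = C1/sin(x)^4


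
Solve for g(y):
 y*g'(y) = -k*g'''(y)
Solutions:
 g(y) = C1 + Integral(C2*airyai(y*(-1/k)^(1/3)) + C3*airybi(y*(-1/k)^(1/3)), y)


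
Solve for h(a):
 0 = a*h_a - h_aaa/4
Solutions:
 h(a) = C1 + Integral(C2*airyai(2^(2/3)*a) + C3*airybi(2^(2/3)*a), a)


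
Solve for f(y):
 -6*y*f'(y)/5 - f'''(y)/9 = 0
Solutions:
 f(y) = C1 + Integral(C2*airyai(-3*2^(1/3)*5^(2/3)*y/5) + C3*airybi(-3*2^(1/3)*5^(2/3)*y/5), y)


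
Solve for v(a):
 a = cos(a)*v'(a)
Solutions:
 v(a) = C1 + Integral(a/cos(a), a)


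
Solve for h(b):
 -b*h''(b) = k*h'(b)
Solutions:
 h(b) = C1 + b^(1 - re(k))*(C2*sin(log(b)*Abs(im(k))) + C3*cos(log(b)*im(k)))


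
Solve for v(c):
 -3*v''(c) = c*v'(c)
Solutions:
 v(c) = C1 + C2*erf(sqrt(6)*c/6)


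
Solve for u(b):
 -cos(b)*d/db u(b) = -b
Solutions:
 u(b) = C1 + Integral(b/cos(b), b)


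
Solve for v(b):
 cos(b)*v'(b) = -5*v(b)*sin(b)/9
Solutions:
 v(b) = C1*cos(b)^(5/9)


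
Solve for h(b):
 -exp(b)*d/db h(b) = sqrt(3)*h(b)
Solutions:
 h(b) = C1*exp(sqrt(3)*exp(-b))


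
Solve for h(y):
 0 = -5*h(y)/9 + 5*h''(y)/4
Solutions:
 h(y) = C1*exp(-2*y/3) + C2*exp(2*y/3)


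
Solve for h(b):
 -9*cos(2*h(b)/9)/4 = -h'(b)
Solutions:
 -9*b/4 - 9*log(sin(2*h(b)/9) - 1)/4 + 9*log(sin(2*h(b)/9) + 1)/4 = C1


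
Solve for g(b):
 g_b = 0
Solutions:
 g(b) = C1


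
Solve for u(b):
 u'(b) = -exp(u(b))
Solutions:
 u(b) = log(1/(C1 + b))


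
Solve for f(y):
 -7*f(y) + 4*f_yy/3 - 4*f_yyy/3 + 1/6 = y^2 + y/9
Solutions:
 f(y) = C1*exp(y*(4/(9*sqrt(3857) + 559)^(1/3) + 4 + (9*sqrt(3857) + 559)^(1/3))/12)*sin(sqrt(3)*y*(-(9*sqrt(3857) + 559)^(1/3) + 4/(9*sqrt(3857) + 559)^(1/3))/12) + C2*exp(y*(4/(9*sqrt(3857) + 559)^(1/3) + 4 + (9*sqrt(3857) + 559)^(1/3))/12)*cos(sqrt(3)*y*(-(9*sqrt(3857) + 559)^(1/3) + 4/(9*sqrt(3857) + 559)^(1/3))/12) + C3*exp(y*(-(9*sqrt(3857) + 559)^(1/3) - 4/(9*sqrt(3857) + 559)^(1/3) + 2)/6) - y^2/7 - y/63 - 3/98


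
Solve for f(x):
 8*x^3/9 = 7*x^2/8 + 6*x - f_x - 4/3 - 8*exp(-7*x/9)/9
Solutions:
 f(x) = C1 - 2*x^4/9 + 7*x^3/24 + 3*x^2 - 4*x/3 + 8*exp(-7*x/9)/7


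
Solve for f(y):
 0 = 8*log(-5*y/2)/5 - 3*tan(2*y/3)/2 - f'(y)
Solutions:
 f(y) = C1 + 8*y*log(-y)/5 - 8*y/5 - 8*y*log(2)/5 + 8*y*log(5)/5 + 9*log(cos(2*y/3))/4


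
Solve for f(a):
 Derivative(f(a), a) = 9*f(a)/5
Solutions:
 f(a) = C1*exp(9*a/5)


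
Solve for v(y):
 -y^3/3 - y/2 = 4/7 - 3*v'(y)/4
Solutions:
 v(y) = C1 + y^4/9 + y^2/3 + 16*y/21


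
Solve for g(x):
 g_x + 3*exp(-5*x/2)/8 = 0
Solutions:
 g(x) = C1 + 3*exp(-5*x/2)/20


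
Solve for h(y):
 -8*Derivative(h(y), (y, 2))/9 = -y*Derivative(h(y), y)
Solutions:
 h(y) = C1 + C2*erfi(3*y/4)


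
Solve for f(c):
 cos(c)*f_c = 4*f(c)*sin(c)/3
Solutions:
 f(c) = C1/cos(c)^(4/3)


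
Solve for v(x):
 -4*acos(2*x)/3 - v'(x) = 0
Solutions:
 v(x) = C1 - 4*x*acos(2*x)/3 + 2*sqrt(1 - 4*x^2)/3


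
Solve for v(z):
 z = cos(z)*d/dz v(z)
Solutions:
 v(z) = C1 + Integral(z/cos(z), z)


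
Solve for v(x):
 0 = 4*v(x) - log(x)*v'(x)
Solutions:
 v(x) = C1*exp(4*li(x))


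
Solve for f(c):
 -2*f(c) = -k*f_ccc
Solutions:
 f(c) = C1*exp(2^(1/3)*c*(1/k)^(1/3)) + C2*exp(2^(1/3)*c*(-1 + sqrt(3)*I)*(1/k)^(1/3)/2) + C3*exp(-2^(1/3)*c*(1 + sqrt(3)*I)*(1/k)^(1/3)/2)


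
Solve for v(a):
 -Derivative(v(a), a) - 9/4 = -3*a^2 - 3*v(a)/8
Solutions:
 v(a) = C1*exp(3*a/8) - 8*a^2 - 128*a/3 - 970/9


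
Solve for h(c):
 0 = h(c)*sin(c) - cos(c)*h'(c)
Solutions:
 h(c) = C1/cos(c)


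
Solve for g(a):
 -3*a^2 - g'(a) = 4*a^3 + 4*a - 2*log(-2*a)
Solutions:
 g(a) = C1 - a^4 - a^3 - 2*a^2 + 2*a*log(-a) + 2*a*(-1 + log(2))


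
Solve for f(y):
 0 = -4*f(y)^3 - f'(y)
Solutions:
 f(y) = -sqrt(2)*sqrt(-1/(C1 - 4*y))/2
 f(y) = sqrt(2)*sqrt(-1/(C1 - 4*y))/2


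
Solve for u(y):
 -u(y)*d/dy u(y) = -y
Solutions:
 u(y) = -sqrt(C1 + y^2)
 u(y) = sqrt(C1 + y^2)


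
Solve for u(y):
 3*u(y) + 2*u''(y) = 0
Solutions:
 u(y) = C1*sin(sqrt(6)*y/2) + C2*cos(sqrt(6)*y/2)


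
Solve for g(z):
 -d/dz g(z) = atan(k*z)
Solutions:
 g(z) = C1 - Piecewise((z*atan(k*z) - log(k^2*z^2 + 1)/(2*k), Ne(k, 0)), (0, True))


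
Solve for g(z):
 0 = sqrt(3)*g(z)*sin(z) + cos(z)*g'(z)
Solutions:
 g(z) = C1*cos(z)^(sqrt(3))


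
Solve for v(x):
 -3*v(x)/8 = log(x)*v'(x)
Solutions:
 v(x) = C1*exp(-3*li(x)/8)


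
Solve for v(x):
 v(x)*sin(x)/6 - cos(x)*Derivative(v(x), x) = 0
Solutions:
 v(x) = C1/cos(x)^(1/6)


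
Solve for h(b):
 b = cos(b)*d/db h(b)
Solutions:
 h(b) = C1 + Integral(b/cos(b), b)


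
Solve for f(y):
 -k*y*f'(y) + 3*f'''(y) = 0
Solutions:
 f(y) = C1 + Integral(C2*airyai(3^(2/3)*k^(1/3)*y/3) + C3*airybi(3^(2/3)*k^(1/3)*y/3), y)


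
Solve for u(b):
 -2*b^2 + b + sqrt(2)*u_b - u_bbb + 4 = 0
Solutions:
 u(b) = C1 + C2*exp(-2^(1/4)*b) + C3*exp(2^(1/4)*b) + sqrt(2)*b^3/3 - sqrt(2)*b^2/4 - 2*sqrt(2)*b + 2*b


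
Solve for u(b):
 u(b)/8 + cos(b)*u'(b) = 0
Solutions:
 u(b) = C1*(sin(b) - 1)^(1/16)/(sin(b) + 1)^(1/16)


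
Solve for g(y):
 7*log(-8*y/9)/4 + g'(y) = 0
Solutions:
 g(y) = C1 - 7*y*log(-y)/4 + 7*y*(-3*log(2) + 1 + 2*log(3))/4


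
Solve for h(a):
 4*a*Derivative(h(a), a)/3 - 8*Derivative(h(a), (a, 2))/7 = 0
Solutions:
 h(a) = C1 + C2*erfi(sqrt(21)*a/6)


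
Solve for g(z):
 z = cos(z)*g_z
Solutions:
 g(z) = C1 + Integral(z/cos(z), z)


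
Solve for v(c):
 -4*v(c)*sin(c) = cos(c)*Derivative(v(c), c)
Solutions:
 v(c) = C1*cos(c)^4


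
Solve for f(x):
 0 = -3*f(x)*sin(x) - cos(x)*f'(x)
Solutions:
 f(x) = C1*cos(x)^3


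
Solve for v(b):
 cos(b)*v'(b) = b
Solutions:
 v(b) = C1 + Integral(b/cos(b), b)


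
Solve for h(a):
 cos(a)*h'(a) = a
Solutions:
 h(a) = C1 + Integral(a/cos(a), a)


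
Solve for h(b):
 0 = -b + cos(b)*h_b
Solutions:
 h(b) = C1 + Integral(b/cos(b), b)


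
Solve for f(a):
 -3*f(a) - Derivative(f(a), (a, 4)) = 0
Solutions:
 f(a) = (C1*sin(sqrt(2)*3^(1/4)*a/2) + C2*cos(sqrt(2)*3^(1/4)*a/2))*exp(-sqrt(2)*3^(1/4)*a/2) + (C3*sin(sqrt(2)*3^(1/4)*a/2) + C4*cos(sqrt(2)*3^(1/4)*a/2))*exp(sqrt(2)*3^(1/4)*a/2)


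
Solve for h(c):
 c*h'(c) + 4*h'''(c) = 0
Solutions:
 h(c) = C1 + Integral(C2*airyai(-2^(1/3)*c/2) + C3*airybi(-2^(1/3)*c/2), c)


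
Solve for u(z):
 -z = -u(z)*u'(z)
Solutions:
 u(z) = -sqrt(C1 + z^2)
 u(z) = sqrt(C1 + z^2)


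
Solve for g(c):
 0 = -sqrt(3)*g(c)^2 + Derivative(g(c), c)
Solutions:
 g(c) = -1/(C1 + sqrt(3)*c)


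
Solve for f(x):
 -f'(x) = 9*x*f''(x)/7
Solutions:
 f(x) = C1 + C2*x^(2/9)


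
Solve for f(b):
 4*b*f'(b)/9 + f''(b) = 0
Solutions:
 f(b) = C1 + C2*erf(sqrt(2)*b/3)


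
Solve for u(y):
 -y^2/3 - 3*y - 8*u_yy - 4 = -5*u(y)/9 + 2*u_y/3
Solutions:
 u(y) = C1*exp(y*(-1 + sqrt(41))/24) + C2*exp(-y*(1 + sqrt(41))/24) + 3*y^2/5 + 171*y/25 + 4086/125


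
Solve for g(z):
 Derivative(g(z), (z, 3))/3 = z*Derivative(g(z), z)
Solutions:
 g(z) = C1 + Integral(C2*airyai(3^(1/3)*z) + C3*airybi(3^(1/3)*z), z)


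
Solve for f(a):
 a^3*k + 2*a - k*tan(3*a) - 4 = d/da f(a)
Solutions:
 f(a) = C1 + a^4*k/4 + a^2 - 4*a + k*log(cos(3*a))/3


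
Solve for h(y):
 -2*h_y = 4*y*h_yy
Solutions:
 h(y) = C1 + C2*sqrt(y)


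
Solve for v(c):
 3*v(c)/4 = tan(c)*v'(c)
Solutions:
 v(c) = C1*sin(c)^(3/4)


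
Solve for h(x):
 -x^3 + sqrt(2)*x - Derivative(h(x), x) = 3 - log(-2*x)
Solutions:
 h(x) = C1 - x^4/4 + sqrt(2)*x^2/2 + x*log(-x) + x*(-4 + log(2))


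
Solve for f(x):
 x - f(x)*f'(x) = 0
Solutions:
 f(x) = -sqrt(C1 + x^2)
 f(x) = sqrt(C1 + x^2)


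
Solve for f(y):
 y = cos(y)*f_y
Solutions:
 f(y) = C1 + Integral(y/cos(y), y)


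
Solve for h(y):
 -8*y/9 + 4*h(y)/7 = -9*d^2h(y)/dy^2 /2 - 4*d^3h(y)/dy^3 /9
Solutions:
 h(y) = C1*exp(y*(-378 + 1701*21^(1/3)/(16*sqrt(30874) + 15565)^(1/3) + 21^(2/3)*(16*sqrt(30874) + 15565)^(1/3))/112)*sin(3*3^(1/6)*7^(1/3)*y*(-7^(1/3)*(16*sqrt(30874) + 15565)^(1/3) + 567*3^(2/3)/(16*sqrt(30874) + 15565)^(1/3))/112) + C2*exp(y*(-378 + 1701*21^(1/3)/(16*sqrt(30874) + 15565)^(1/3) + 21^(2/3)*(16*sqrt(30874) + 15565)^(1/3))/112)*cos(3*3^(1/6)*7^(1/3)*y*(-7^(1/3)*(16*sqrt(30874) + 15565)^(1/3) + 567*3^(2/3)/(16*sqrt(30874) + 15565)^(1/3))/112) + C3*exp(-y*(1701*21^(1/3)/(16*sqrt(30874) + 15565)^(1/3) + 189 + 21^(2/3)*(16*sqrt(30874) + 15565)^(1/3))/56) + 14*y/9


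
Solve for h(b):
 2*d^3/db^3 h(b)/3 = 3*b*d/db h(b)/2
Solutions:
 h(b) = C1 + Integral(C2*airyai(2^(1/3)*3^(2/3)*b/2) + C3*airybi(2^(1/3)*3^(2/3)*b/2), b)


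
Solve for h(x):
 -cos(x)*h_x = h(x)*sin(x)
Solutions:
 h(x) = C1*cos(x)


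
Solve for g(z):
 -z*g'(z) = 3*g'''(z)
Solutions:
 g(z) = C1 + Integral(C2*airyai(-3^(2/3)*z/3) + C3*airybi(-3^(2/3)*z/3), z)


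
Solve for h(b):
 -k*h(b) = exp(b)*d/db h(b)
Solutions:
 h(b) = C1*exp(k*exp(-b))


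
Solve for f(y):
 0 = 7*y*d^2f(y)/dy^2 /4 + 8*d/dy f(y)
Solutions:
 f(y) = C1 + C2/y^(25/7)


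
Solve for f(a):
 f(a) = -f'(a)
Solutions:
 f(a) = C1*exp(-a)


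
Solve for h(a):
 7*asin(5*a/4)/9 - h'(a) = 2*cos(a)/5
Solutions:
 h(a) = C1 + 7*a*asin(5*a/4)/9 + 7*sqrt(16 - 25*a^2)/45 - 2*sin(a)/5


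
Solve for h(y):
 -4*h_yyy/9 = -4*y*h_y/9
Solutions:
 h(y) = C1 + Integral(C2*airyai(y) + C3*airybi(y), y)


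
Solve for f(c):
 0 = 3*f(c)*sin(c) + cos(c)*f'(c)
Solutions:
 f(c) = C1*cos(c)^3


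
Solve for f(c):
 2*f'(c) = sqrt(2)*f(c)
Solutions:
 f(c) = C1*exp(sqrt(2)*c/2)


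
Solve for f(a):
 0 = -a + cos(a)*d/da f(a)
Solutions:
 f(a) = C1 + Integral(a/cos(a), a)


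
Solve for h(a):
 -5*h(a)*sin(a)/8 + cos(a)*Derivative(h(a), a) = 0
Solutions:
 h(a) = C1/cos(a)^(5/8)


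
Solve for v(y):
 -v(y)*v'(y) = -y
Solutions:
 v(y) = -sqrt(C1 + y^2)
 v(y) = sqrt(C1 + y^2)


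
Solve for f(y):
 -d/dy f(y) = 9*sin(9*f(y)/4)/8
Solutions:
 9*y/8 + 2*log(cos(9*f(y)/4) - 1)/9 - 2*log(cos(9*f(y)/4) + 1)/9 = C1


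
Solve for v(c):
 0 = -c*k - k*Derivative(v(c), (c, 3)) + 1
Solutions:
 v(c) = C1 + C2*c + C3*c^2 - c^4/24 + c^3/(6*k)


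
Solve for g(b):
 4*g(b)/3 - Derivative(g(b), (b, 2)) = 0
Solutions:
 g(b) = C1*exp(-2*sqrt(3)*b/3) + C2*exp(2*sqrt(3)*b/3)


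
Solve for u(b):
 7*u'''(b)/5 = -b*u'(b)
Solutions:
 u(b) = C1 + Integral(C2*airyai(-5^(1/3)*7^(2/3)*b/7) + C3*airybi(-5^(1/3)*7^(2/3)*b/7), b)


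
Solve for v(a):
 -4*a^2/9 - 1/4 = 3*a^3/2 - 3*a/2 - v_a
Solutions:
 v(a) = C1 + 3*a^4/8 + 4*a^3/27 - 3*a^2/4 + a/4


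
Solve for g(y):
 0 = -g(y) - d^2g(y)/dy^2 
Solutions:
 g(y) = C1*sin(y) + C2*cos(y)


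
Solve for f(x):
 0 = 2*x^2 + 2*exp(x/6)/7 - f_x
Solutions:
 f(x) = C1 + 2*x^3/3 + 12*exp(x/6)/7


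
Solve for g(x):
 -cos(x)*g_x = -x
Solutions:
 g(x) = C1 + Integral(x/cos(x), x)


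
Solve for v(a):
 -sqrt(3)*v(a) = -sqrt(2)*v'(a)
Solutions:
 v(a) = C1*exp(sqrt(6)*a/2)


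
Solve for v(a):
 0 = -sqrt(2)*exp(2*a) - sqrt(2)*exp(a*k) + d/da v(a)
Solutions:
 v(a) = C1 + sqrt(2)*exp(2*a)/2 + sqrt(2)*exp(a*k)/k


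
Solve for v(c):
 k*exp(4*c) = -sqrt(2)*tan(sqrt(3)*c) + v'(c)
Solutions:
 v(c) = C1 + k*exp(4*c)/4 - sqrt(6)*log(cos(sqrt(3)*c))/3


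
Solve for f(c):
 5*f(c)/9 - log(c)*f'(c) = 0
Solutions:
 f(c) = C1*exp(5*li(c)/9)


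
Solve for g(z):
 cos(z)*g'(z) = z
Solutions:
 g(z) = C1 + Integral(z/cos(z), z)


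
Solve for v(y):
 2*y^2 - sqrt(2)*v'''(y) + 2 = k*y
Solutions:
 v(y) = C1 + C2*y + C3*y^2 - sqrt(2)*k*y^4/48 + sqrt(2)*y^5/60 + sqrt(2)*y^3/6


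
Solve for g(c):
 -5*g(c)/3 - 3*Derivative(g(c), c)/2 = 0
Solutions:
 g(c) = C1*exp(-10*c/9)


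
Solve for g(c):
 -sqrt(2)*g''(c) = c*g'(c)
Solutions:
 g(c) = C1 + C2*erf(2^(1/4)*c/2)


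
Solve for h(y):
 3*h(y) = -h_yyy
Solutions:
 h(y) = C3*exp(-3^(1/3)*y) + (C1*sin(3^(5/6)*y/2) + C2*cos(3^(5/6)*y/2))*exp(3^(1/3)*y/2)


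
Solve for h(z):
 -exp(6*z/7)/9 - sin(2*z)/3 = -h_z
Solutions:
 h(z) = C1 + 7*exp(6*z/7)/54 - cos(2*z)/6


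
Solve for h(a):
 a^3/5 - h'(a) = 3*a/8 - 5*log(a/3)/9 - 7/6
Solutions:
 h(a) = C1 + a^4/20 - 3*a^2/16 + 5*a*log(a)/9 - 5*a*log(3)/9 + 11*a/18


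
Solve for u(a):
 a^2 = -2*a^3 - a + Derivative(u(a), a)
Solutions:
 u(a) = C1 + a^4/2 + a^3/3 + a^2/2


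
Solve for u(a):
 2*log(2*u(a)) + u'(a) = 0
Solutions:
 Integral(1/(log(_y) + log(2)), (_y, u(a)))/2 = C1 - a


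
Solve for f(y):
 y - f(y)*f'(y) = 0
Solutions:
 f(y) = -sqrt(C1 + y^2)
 f(y) = sqrt(C1 + y^2)


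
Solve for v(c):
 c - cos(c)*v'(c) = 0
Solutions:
 v(c) = C1 + Integral(c/cos(c), c)


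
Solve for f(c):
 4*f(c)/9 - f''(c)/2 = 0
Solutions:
 f(c) = C1*exp(-2*sqrt(2)*c/3) + C2*exp(2*sqrt(2)*c/3)


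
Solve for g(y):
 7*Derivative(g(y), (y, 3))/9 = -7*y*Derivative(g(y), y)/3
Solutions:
 g(y) = C1 + Integral(C2*airyai(-3^(1/3)*y) + C3*airybi(-3^(1/3)*y), y)


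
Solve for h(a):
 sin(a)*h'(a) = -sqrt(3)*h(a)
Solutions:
 h(a) = C1*(cos(a) + 1)^(sqrt(3)/2)/(cos(a) - 1)^(sqrt(3)/2)


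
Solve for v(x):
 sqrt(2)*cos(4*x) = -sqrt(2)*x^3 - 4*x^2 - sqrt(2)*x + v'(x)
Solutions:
 v(x) = C1 + sqrt(2)*x^4/4 + 4*x^3/3 + sqrt(2)*x^2/2 + sqrt(2)*sin(4*x)/4


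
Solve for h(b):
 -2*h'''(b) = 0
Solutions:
 h(b) = C1 + C2*b + C3*b^2


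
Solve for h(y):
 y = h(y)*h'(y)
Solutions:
 h(y) = -sqrt(C1 + y^2)
 h(y) = sqrt(C1 + y^2)


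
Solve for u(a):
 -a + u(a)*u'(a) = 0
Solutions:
 u(a) = -sqrt(C1 + a^2)
 u(a) = sqrt(C1 + a^2)


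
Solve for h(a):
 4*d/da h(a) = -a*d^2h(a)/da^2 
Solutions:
 h(a) = C1 + C2/a^3


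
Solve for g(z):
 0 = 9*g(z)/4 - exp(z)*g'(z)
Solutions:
 g(z) = C1*exp(-9*exp(-z)/4)


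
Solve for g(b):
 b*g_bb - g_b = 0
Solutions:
 g(b) = C1 + C2*b^2


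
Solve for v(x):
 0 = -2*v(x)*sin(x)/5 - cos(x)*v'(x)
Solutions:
 v(x) = C1*cos(x)^(2/5)


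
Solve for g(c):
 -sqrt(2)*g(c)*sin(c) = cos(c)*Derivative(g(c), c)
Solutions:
 g(c) = C1*cos(c)^(sqrt(2))


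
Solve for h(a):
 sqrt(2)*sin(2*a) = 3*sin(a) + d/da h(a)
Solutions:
 h(a) = C1 + sqrt(2)*sin(a)^2 + 3*cos(a)


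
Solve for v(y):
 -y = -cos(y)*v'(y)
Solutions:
 v(y) = C1 + Integral(y/cos(y), y)


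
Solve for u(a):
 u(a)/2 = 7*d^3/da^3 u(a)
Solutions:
 u(a) = C3*exp(14^(2/3)*a/14) + (C1*sin(14^(2/3)*sqrt(3)*a/28) + C2*cos(14^(2/3)*sqrt(3)*a/28))*exp(-14^(2/3)*a/28)
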